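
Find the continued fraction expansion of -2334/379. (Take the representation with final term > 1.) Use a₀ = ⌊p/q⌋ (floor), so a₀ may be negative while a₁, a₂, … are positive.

[-7; 1, 5, 3, 6, 3]

-2334 = -7×379 + 319
379 = 1×319 + 60
319 = 5×60 + 19
60 = 3×19 + 3
19 = 6×3 + 1
3 = 3×1 + 0  (stop)
So -2334/379 = [-7; 1, 5, 3, 6, 3].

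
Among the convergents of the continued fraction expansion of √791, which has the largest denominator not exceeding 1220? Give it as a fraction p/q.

√791 = [28; 8, 56, …] (period length 2).
Convergents:
  p_0/q_0 = 28/1
  p_1/q_1 = 225/8
  p_2/q_2 = 12628/449
  p_3/q_3 = 101249/3600
q_2 = 449 ≤ 1220 < 3600 = q_3, so the answer is 12628/449.

12628/449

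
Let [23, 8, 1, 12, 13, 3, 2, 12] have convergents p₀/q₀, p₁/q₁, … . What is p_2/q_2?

208/9

Using pₖ = aₖpₖ₋₁ + pₖ₋₂, qₖ = aₖqₖ₋₁ + qₖ₋₂ (with p₋₁=1, p₋₂=0, q₋₁=0, q₋₂=1):
  k=0: a=23, p=23, q=1
  k=1: a=8, p=185, q=8
  k=2: a=1, p=208, q=9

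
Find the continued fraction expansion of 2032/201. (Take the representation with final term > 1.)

[10; 9, 7, 3]

2032 = 10*201 + 22
201 = 9*22 + 3
22 = 7*3 + 1
3 = 3*1 + 0  (stop)
So 2032/201 = [10; 9, 7, 3].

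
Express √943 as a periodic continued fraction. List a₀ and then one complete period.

[30; 1, 2, 2, 2, 1, 60]

a₀ = ⌊√943⌋ = 30.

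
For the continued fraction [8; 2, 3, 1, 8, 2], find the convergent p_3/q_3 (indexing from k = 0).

76/9

Using pₖ = aₖpₖ₋₁ + pₖ₋₂, qₖ = aₖqₖ₋₁ + qₖ₋₂ (with p₋₁=1, p₋₂=0, q₋₁=0, q₋₂=1):
  k=0: a=8, p=8, q=1
  k=1: a=2, p=17, q=2
  k=2: a=3, p=59, q=7
  k=3: a=1, p=76, q=9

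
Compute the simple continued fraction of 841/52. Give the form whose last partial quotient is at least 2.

841 = 16×52 + 9
52 = 5×9 + 7
9 = 1×7 + 2
7 = 3×2 + 1
2 = 2×1 + 0  (stop)
So 841/52 = [16; 5, 1, 3, 2].

[16; 5, 1, 3, 2]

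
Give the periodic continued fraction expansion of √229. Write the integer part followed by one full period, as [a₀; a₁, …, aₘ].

a₀ = ⌊√229⌋ = 15.

[15; 7, 1, 1, 7, 30]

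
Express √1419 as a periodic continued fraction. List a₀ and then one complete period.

[37; 1, 2, 37, 2, 1, 74]

a₀ = ⌊√1419⌋ = 37.
With m₀=0, d₀=1 and mₖ₊₁ = dₖaₖ − mₖ, dₖ₊₁ = (n − mₖ₊₁²)/dₖ, aₖ₊₁ = ⌊(a₀+mₖ₊₁)/dₖ₊₁⌋:
  k=1: m=37, d=50, a=1
  k=2: m=13, d=25, a=2
  k=3: m=37, d=2, a=37
  k=4: m=37, d=25, a=2
  k=5: m=13, d=50, a=1
  k=6: m=37, d=1, a=74
d=1 and a=2a₀=74 at k=6, so the next step gives (m, d) = (37, 50) again — its k=1 value — and the period has length 6.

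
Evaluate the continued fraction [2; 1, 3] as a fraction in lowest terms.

11/4

Using pₖ = aₖpₖ₋₁ + pₖ₋₂ and qₖ = aₖqₖ₋₁ + qₖ₋₂:
  k=0: a=2, p=2, q=1
  k=1: a=1, p=3, q=1
  k=2: a=3, p=11, q=4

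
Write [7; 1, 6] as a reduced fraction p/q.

55/7

Fold from the inside: start with 6/1.
  1 + 1/6 = 7/6
  7 + 6/7 = 55/7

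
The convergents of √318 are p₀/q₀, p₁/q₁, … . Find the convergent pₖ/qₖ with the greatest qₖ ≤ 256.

3834/215

√318 = [17; 1, 4, 1, 34, …] (period length 4).
Convergents:
  p_0/q_0 = 17/1
  p_1/q_1 = 18/1
  p_2/q_2 = 89/5
  p_3/q_3 = 107/6
  p_4/q_4 = 3727/209
  p_5/q_5 = 3834/215
  p_6/q_6 = 19063/1069
q_5 = 215 ≤ 256 < 1069 = q_6, so the answer is 3834/215.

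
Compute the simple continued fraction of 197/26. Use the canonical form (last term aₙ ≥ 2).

[7; 1, 1, 2, 1, 3]

197 = 7·26 + 15
26 = 1·15 + 11
15 = 1·11 + 4
11 = 2·4 + 3
4 = 1·3 + 1
3 = 3·1 + 0  (stop)
So 197/26 = [7; 1, 1, 2, 1, 3].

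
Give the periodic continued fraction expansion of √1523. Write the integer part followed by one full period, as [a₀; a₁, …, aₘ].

a₀ = ⌊√1523⌋ = 39.
With m₀=0, d₀=1 and mₖ₊₁ = dₖaₖ − mₖ, dₖ₊₁ = (n − mₖ₊₁²)/dₖ, aₖ₊₁ = ⌊(a₀+mₖ₊₁)/dₖ₊₁⌋:
  k=1: m=39, d=2, a=39
  k=2: m=39, d=1, a=78
d=1 and a=2a₀=78 at k=2, so the next step gives (m, d) = (39, 2) again — its k=1 value — and the period has length 2.

[39; 39, 78]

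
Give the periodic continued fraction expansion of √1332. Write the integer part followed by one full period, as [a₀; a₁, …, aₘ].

[36; 2, 72]

a₀ = ⌊√1332⌋ = 36.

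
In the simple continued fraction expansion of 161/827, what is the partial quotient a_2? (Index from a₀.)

161 = 0·827 + 161   →  a_0 = 0
827 = 5·161 + 22   →  a_1 = 5
161 = 7·22 + 7   →  a_2 = 7

7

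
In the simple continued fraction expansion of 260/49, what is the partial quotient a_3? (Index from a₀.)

1

260 = 5·49 + 15   →  a_0 = 5
49 = 3·15 + 4   →  a_1 = 3
15 = 3·4 + 3   →  a_2 = 3
4 = 1·3 + 1   →  a_3 = 1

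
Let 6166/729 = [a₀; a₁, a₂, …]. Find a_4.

6166 = 8·729 + 334   →  a_0 = 8
729 = 2·334 + 61   →  a_1 = 2
334 = 5·61 + 29   →  a_2 = 5
61 = 2·29 + 3   →  a_3 = 2
29 = 9·3 + 2   →  a_4 = 9

9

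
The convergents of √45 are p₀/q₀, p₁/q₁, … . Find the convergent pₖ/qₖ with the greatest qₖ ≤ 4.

√45 = [6; 1, 2, 2, 2, 1, 12, …] (period length 6).
Convergents:
  p_0/q_0 = 6/1
  p_1/q_1 = 7/1
  p_2/q_2 = 20/3
  p_3/q_3 = 47/7
q_2 = 3 ≤ 4 < 7 = q_3, so the answer is 20/3.

20/3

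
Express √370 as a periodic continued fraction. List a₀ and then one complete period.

a₀ = ⌊√370⌋ = 19.

[19; 4, 4, 38]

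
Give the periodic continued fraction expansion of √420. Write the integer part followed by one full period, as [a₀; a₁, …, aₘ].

a₀ = ⌊√420⌋ = 20.
With m₀=0, d₀=1 and mₖ₊₁ = dₖaₖ − mₖ, dₖ₊₁ = (n − mₖ₊₁²)/dₖ, aₖ₊₁ = ⌊(a₀+mₖ₊₁)/dₖ₊₁⌋:
  k=1: m=20, d=20, a=2
  k=2: m=20, d=1, a=40
d=1 and a=2a₀=40 at k=2, so the next step gives (m, d) = (20, 20) again — its k=1 value — and the period has length 2.

[20; 2, 40]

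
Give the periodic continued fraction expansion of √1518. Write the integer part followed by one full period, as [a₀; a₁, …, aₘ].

[38; 1, 24, 1, 76]

a₀ = ⌊√1518⌋ = 38.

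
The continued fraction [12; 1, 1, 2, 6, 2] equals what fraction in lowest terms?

Using pₖ = aₖpₖ₋₁ + pₖ₋₂ and qₖ = aₖqₖ₋₁ + qₖ₋₂:
  k=0: a=12, p=12, q=1
  k=1: a=1, p=13, q=1
  k=2: a=1, p=25, q=2
  k=3: a=2, p=63, q=5
  k=4: a=6, p=403, q=32
  k=5: a=2, p=869, q=69

869/69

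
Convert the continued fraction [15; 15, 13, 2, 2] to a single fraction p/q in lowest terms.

15217/1010

Using pₖ = aₖpₖ₋₁ + pₖ₋₂ and qₖ = aₖqₖ₋₁ + qₖ₋₂:
  k=0: a=15, p=15, q=1
  k=1: a=15, p=226, q=15
  k=2: a=13, p=2953, q=196
  k=3: a=2, p=6132, q=407
  k=4: a=2, p=15217, q=1010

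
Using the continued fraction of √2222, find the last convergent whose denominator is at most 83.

√2222 = [47; 7, 4, 7, 94, …] (period length 4).
Convergents:
  p_0/q_0 = 47/1
  p_1/q_1 = 330/7
  p_2/q_2 = 1367/29
  p_3/q_3 = 9899/210
q_2 = 29 ≤ 83 < 210 = q_3, so the answer is 1367/29.

1367/29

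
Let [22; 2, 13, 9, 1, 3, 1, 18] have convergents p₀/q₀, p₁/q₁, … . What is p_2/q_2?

Using pₖ = aₖpₖ₋₁ + pₖ₋₂, qₖ = aₖqₖ₋₁ + qₖ₋₂ (with p₋₁=1, p₋₂=0, q₋₁=0, q₋₂=1):
  k=0: a=22, p=22, q=1
  k=1: a=2, p=45, q=2
  k=2: a=13, p=607, q=27

607/27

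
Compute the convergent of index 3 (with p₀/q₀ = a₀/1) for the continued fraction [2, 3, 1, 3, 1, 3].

Using pₖ = aₖpₖ₋₁ + pₖ₋₂, qₖ = aₖqₖ₋₁ + qₖ₋₂ (with p₋₁=1, p₋₂=0, q₋₁=0, q₋₂=1):
  k=0: a=2, p=2, q=1
  k=1: a=3, p=7, q=3
  k=2: a=1, p=9, q=4
  k=3: a=3, p=34, q=15

34/15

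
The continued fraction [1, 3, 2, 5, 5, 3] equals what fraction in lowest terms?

811/629

Using pₖ = aₖpₖ₋₁ + pₖ₋₂ and qₖ = aₖqₖ₋₁ + qₖ₋₂:
  k=0: a=1, p=1, q=1
  k=1: a=3, p=4, q=3
  k=2: a=2, p=9, q=7
  k=3: a=5, p=49, q=38
  k=4: a=5, p=254, q=197
  k=5: a=3, p=811, q=629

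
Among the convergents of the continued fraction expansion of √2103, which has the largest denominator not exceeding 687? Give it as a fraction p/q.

29487/643

√2103 = [45; 1, 6, 15, 6, 1, 90, …] (period length 6).
Convergents:
  p_0/q_0 = 45/1
  p_1/q_1 = 46/1
  p_2/q_2 = 321/7
  p_3/q_3 = 4861/106
  p_4/q_4 = 29487/643
  p_5/q_5 = 34348/749
q_4 = 643 ≤ 687 < 749 = q_5, so the answer is 29487/643.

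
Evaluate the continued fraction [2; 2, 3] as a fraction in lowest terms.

17/7

Fold from the inside: start with 3/1.
  2 + 1/3 = 7/3
  2 + 3/7 = 17/7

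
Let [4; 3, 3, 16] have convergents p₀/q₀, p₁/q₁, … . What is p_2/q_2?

43/10

Using pₖ = aₖpₖ₋₁ + pₖ₋₂, qₖ = aₖqₖ₋₁ + qₖ₋₂ (with p₋₁=1, p₋₂=0, q₋₁=0, q₋₂=1):
  k=0: a=4, p=4, q=1
  k=1: a=3, p=13, q=3
  k=2: a=3, p=43, q=10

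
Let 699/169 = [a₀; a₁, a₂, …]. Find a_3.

1

699 = 4·169 + 23   →  a_0 = 4
169 = 7·23 + 8   →  a_1 = 7
23 = 2·8 + 7   →  a_2 = 2
8 = 1·7 + 1   →  a_3 = 1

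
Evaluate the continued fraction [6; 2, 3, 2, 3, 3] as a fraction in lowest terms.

Fold from the inside: start with 3/1.
  3 + 1/3 = 10/3
  2 + 3/10 = 23/10
  3 + 10/23 = 79/23
  2 + 23/79 = 181/79
  6 + 79/181 = 1165/181

1165/181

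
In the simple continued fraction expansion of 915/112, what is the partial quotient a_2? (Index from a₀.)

915 = 8·112 + 19   →  a_0 = 8
112 = 5·19 + 17   →  a_1 = 5
19 = 1·17 + 2   →  a_2 = 1

1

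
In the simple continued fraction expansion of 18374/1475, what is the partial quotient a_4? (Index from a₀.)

18374 = 12·1475 + 674   →  a_0 = 12
1475 = 2·674 + 127   →  a_1 = 2
674 = 5·127 + 39   →  a_2 = 5
127 = 3·39 + 10   →  a_3 = 3
39 = 3·10 + 9   →  a_4 = 3

3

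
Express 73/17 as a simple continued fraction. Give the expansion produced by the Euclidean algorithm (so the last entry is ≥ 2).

73 = 4×17 + 5
17 = 3×5 + 2
5 = 2×2 + 1
2 = 2×1 + 0  (stop)
So 73/17 = [4; 3, 2, 2].

[4; 3, 2, 2]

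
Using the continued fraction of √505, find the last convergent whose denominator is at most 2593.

√505 = [22; 2, 8, 2, 44, …] (period length 4).
Convergents:
  p_0/q_0 = 22/1
  p_1/q_1 = 45/2
  p_2/q_2 = 382/17
  p_3/q_3 = 809/36
  p_4/q_4 = 35978/1601
  p_5/q_5 = 72765/3238
q_4 = 1601 ≤ 2593 < 3238 = q_5, so the answer is 35978/1601.

35978/1601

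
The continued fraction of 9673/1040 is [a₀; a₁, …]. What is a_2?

9673 = 9·1040 + 313   →  a_0 = 9
1040 = 3·313 + 101   →  a_1 = 3
313 = 3·101 + 10   →  a_2 = 3

3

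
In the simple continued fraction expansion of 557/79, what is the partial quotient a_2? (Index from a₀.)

557 = 7·79 + 4   →  a_0 = 7
79 = 19·4 + 3   →  a_1 = 19
4 = 1·3 + 1   →  a_2 = 1

1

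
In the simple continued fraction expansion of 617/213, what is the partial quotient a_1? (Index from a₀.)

1

617 = 2·213 + 191   →  a_0 = 2
213 = 1·191 + 22   →  a_1 = 1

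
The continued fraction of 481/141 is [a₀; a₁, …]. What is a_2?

481 = 3·141 + 58   →  a_0 = 3
141 = 2·58 + 25   →  a_1 = 2
58 = 2·25 + 8   →  a_2 = 2

2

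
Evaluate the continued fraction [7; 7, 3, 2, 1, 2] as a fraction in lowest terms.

Fold from the inside: start with 2/1.
  1 + 1/2 = 3/2
  2 + 2/3 = 8/3
  3 + 3/8 = 27/8
  7 + 8/27 = 197/27
  7 + 27/197 = 1406/197

1406/197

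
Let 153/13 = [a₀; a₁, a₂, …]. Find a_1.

153 = 11·13 + 10   →  a_0 = 11
13 = 1·10 + 3   →  a_1 = 1

1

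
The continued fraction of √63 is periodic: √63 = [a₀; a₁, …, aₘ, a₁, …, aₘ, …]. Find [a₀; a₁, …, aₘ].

[7; 1, 14]

a₀ = ⌊√63⌋ = 7.
With m₀=0, d₀=1 and mₖ₊₁ = dₖaₖ − mₖ, dₖ₊₁ = (n − mₖ₊₁²)/dₖ, aₖ₊₁ = ⌊(a₀+mₖ₊₁)/dₖ₊₁⌋:
  k=1: m=7, d=14, a=1
  k=2: m=7, d=1, a=14
d=1 and a=2a₀=14 at k=2, so the next step gives (m, d) = (7, 14) again — its k=1 value — and the period has length 2.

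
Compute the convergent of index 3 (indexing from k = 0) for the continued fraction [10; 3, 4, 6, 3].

835/81

Using pₖ = aₖpₖ₋₁ + pₖ₋₂, qₖ = aₖqₖ₋₁ + qₖ₋₂ (with p₋₁=1, p₋₂=0, q₋₁=0, q₋₂=1):
  k=0: a=10, p=10, q=1
  k=1: a=3, p=31, q=3
  k=2: a=4, p=134, q=13
  k=3: a=6, p=835, q=81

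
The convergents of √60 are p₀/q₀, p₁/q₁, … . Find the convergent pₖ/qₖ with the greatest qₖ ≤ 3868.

√60 = [7; 1, 2, 1, 14, …] (period length 4).
Convergents:
  p_0/q_0 = 7/1
  p_1/q_1 = 8/1
  p_2/q_2 = 23/3
  p_3/q_3 = 31/4
  p_4/q_4 = 457/59
  p_5/q_5 = 488/63
  p_6/q_6 = 1433/185
  p_7/q_7 = 1921/248
  p_8/q_8 = 28327/3657
  p_9/q_9 = 30248/3905
q_8 = 3657 ≤ 3868 < 3905 = q_9, so the answer is 28327/3657.

28327/3657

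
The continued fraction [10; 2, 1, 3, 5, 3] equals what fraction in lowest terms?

Fold from the inside: start with 3/1.
  5 + 1/3 = 16/3
  3 + 3/16 = 51/16
  1 + 16/51 = 67/51
  2 + 51/67 = 185/67
  10 + 67/185 = 1917/185

1917/185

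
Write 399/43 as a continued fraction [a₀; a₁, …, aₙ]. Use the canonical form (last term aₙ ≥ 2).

399 = 9*43 + 12
43 = 3*12 + 7
12 = 1*7 + 5
7 = 1*5 + 2
5 = 2*2 + 1
2 = 2*1 + 0  (stop)
So 399/43 = [9; 3, 1, 1, 2, 2].

[9; 3, 1, 1, 2, 2]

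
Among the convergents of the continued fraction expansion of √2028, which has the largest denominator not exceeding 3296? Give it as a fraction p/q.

121635/2701

√2028 = [45; 30, 90, …] (period length 2).
Convergents:
  p_0/q_0 = 45/1
  p_1/q_1 = 1351/30
  p_2/q_2 = 121635/2701
  p_3/q_3 = 3650401/81060
q_2 = 2701 ≤ 3296 < 81060 = q_3, so the answer is 121635/2701.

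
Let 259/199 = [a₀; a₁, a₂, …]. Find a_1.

3

259 = 1·199 + 60   →  a_0 = 1
199 = 3·60 + 19   →  a_1 = 3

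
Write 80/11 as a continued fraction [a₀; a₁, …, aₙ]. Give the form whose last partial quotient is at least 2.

80 = 7*11 + 3
11 = 3*3 + 2
3 = 1*2 + 1
2 = 2*1 + 0  (stop)
So 80/11 = [7; 3, 1, 2].

[7; 3, 1, 2]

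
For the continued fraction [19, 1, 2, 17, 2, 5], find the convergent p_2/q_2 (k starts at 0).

Using pₖ = aₖpₖ₋₁ + pₖ₋₂, qₖ = aₖqₖ₋₁ + qₖ₋₂ (with p₋₁=1, p₋₂=0, q₋₁=0, q₋₂=1):
  k=0: a=19, p=19, q=1
  k=1: a=1, p=20, q=1
  k=2: a=2, p=59, q=3

59/3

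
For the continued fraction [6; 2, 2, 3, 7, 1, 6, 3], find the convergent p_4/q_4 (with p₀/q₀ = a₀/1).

795/124

Using pₖ = aₖpₖ₋₁ + pₖ₋₂, qₖ = aₖqₖ₋₁ + qₖ₋₂ (with p₋₁=1, p₋₂=0, q₋₁=0, q₋₂=1):
  k=0: a=6, p=6, q=1
  k=1: a=2, p=13, q=2
  k=2: a=2, p=32, q=5
  k=3: a=3, p=109, q=17
  k=4: a=7, p=795, q=124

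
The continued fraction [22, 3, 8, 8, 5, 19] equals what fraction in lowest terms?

Fold from the inside: start with 19/1.
  5 + 1/19 = 96/19
  8 + 19/96 = 787/96
  8 + 96/787 = 6392/787
  3 + 787/6392 = 19963/6392
  22 + 6392/19963 = 445578/19963

445578/19963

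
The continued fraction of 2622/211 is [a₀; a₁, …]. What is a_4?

9

2622 = 12·211 + 90   →  a_0 = 12
211 = 2·90 + 31   →  a_1 = 2
90 = 2·31 + 28   →  a_2 = 2
31 = 1·28 + 3   →  a_3 = 1
28 = 9·3 + 1   →  a_4 = 9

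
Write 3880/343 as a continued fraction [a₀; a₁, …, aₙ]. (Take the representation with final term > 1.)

[11; 3, 4, 1, 6, 3]

3880 = 11×343 + 107
343 = 3×107 + 22
107 = 4×22 + 19
22 = 1×19 + 3
19 = 6×3 + 1
3 = 3×1 + 0  (stop)
So 3880/343 = [11; 3, 4, 1, 6, 3].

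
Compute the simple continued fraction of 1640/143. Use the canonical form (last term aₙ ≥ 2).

1640 = 11*143 + 67
143 = 2*67 + 9
67 = 7*9 + 4
9 = 2*4 + 1
4 = 4*1 + 0  (stop)
So 1640/143 = [11; 2, 7, 2, 4].

[11; 2, 7, 2, 4]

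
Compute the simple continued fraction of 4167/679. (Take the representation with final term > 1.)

4167 = 6×679 + 93
679 = 7×93 + 28
93 = 3×28 + 9
28 = 3×9 + 1
9 = 9×1 + 0  (stop)
So 4167/679 = [6; 7, 3, 3, 9].

[6; 7, 3, 3, 9]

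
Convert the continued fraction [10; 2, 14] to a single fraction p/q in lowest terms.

Using pₖ = aₖpₖ₋₁ + pₖ₋₂ and qₖ = aₖqₖ₋₁ + qₖ₋₂:
  k=0: a=10, p=10, q=1
  k=1: a=2, p=21, q=2
  k=2: a=14, p=304, q=29

304/29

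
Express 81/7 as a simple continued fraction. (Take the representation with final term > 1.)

[11; 1, 1, 3]

81 = 11×7 + 4
7 = 1×4 + 3
4 = 1×3 + 1
3 = 3×1 + 0  (stop)
So 81/7 = [11; 1, 1, 3].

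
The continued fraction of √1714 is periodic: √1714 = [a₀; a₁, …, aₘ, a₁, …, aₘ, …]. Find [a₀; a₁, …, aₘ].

a₀ = ⌊√1714⌋ = 41.

[41; 2, 2, 82]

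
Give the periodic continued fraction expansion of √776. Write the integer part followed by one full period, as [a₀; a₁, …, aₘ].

a₀ = ⌊√776⌋ = 27.
With m₀=0, d₀=1 and mₖ₊₁ = dₖaₖ − mₖ, dₖ₊₁ = (n − mₖ₊₁²)/dₖ, aₖ₊₁ = ⌊(a₀+mₖ₊₁)/dₖ₊₁⌋:
  k=1: m=27, d=47, a=1
  k=2: m=20, d=8, a=5
  k=3: m=20, d=47, a=1
  k=4: m=27, d=1, a=54
d=1 and a=2a₀=54 at k=4, so the next step gives (m, d) = (27, 47) again — its k=1 value — and the period has length 4.

[27; 1, 5, 1, 54]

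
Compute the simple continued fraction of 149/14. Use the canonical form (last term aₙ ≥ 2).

149 = 10·14 + 9
14 = 1·9 + 5
9 = 1·5 + 4
5 = 1·4 + 1
4 = 4·1 + 0  (stop)
So 149/14 = [10; 1, 1, 1, 4].

[10; 1, 1, 1, 4]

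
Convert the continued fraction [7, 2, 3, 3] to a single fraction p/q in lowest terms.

Using pₖ = aₖpₖ₋₁ + pₖ₋₂ and qₖ = aₖqₖ₋₁ + qₖ₋₂:
  k=0: a=7, p=7, q=1
  k=1: a=2, p=15, q=2
  k=2: a=3, p=52, q=7
  k=3: a=3, p=171, q=23

171/23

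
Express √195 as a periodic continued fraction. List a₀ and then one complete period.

[13; 1, 26]

a₀ = ⌊√195⌋ = 13.
With m₀=0, d₀=1 and mₖ₊₁ = dₖaₖ − mₖ, dₖ₊₁ = (n − mₖ₊₁²)/dₖ, aₖ₊₁ = ⌊(a₀+mₖ₊₁)/dₖ₊₁⌋:
  k=1: m=13, d=26, a=1
  k=2: m=13, d=1, a=26
d=1 and a=2a₀=26 at k=2, so the next step gives (m, d) = (13, 26) again — its k=1 value — and the period has length 2.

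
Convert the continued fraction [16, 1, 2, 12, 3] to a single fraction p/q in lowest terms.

Using pₖ = aₖpₖ₋₁ + pₖ₋₂ and qₖ = aₖqₖ₋₁ + qₖ₋₂:
  k=0: a=16, p=16, q=1
  k=1: a=1, p=17, q=1
  k=2: a=2, p=50, q=3
  k=3: a=12, p=617, q=37
  k=4: a=3, p=1901, q=114

1901/114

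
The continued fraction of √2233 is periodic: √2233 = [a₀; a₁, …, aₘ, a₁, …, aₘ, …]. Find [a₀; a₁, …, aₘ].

[47; 3, 1, 12, 1, 3, 94]

a₀ = ⌊√2233⌋ = 47.
With m₀=0, d₀=1 and mₖ₊₁ = dₖaₖ − mₖ, dₖ₊₁ = (n − mₖ₊₁²)/dₖ, aₖ₊₁ = ⌊(a₀+mₖ₊₁)/dₖ₊₁⌋:
  k=1: m=47, d=24, a=3
  k=2: m=25, d=67, a=1
  k=3: m=42, d=7, a=12
  k=4: m=42, d=67, a=1
  k=5: m=25, d=24, a=3
  k=6: m=47, d=1, a=94
d=1 and a=2a₀=94 at k=6, so the next step gives (m, d) = (47, 24) again — its k=1 value — and the period has length 6.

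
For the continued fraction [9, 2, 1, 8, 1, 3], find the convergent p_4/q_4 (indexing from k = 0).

271/29

Using pₖ = aₖpₖ₋₁ + pₖ₋₂, qₖ = aₖqₖ₋₁ + qₖ₋₂ (with p₋₁=1, p₋₂=0, q₋₁=0, q₋₂=1):
  k=0: a=9, p=9, q=1
  k=1: a=2, p=19, q=2
  k=2: a=1, p=28, q=3
  k=3: a=8, p=243, q=26
  k=4: a=1, p=271, q=29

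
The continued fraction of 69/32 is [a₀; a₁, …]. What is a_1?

6

69 = 2·32 + 5   →  a_0 = 2
32 = 6·5 + 2   →  a_1 = 6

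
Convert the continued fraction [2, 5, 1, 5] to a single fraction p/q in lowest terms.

Fold from the inside: start with 5/1.
  1 + 1/5 = 6/5
  5 + 5/6 = 35/6
  2 + 6/35 = 76/35

76/35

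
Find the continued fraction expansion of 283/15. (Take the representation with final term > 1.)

[18; 1, 6, 2]

283 = 18·15 + 13
15 = 1·13 + 2
13 = 6·2 + 1
2 = 2·1 + 0  (stop)
So 283/15 = [18; 1, 6, 2].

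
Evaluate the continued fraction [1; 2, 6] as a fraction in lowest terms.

Fold from the inside: start with 6/1.
  2 + 1/6 = 13/6
  1 + 6/13 = 19/13

19/13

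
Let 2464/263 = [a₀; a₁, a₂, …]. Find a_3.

2464 = 9·263 + 97   →  a_0 = 9
263 = 2·97 + 69   →  a_1 = 2
97 = 1·69 + 28   →  a_2 = 1
69 = 2·28 + 13   →  a_3 = 2

2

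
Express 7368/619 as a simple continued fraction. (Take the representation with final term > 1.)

[11; 1, 9, 3, 6, 3]

7368 = 11×619 + 559
619 = 1×559 + 60
559 = 9×60 + 19
60 = 3×19 + 3
19 = 6×3 + 1
3 = 3×1 + 0  (stop)
So 7368/619 = [11; 1, 9, 3, 6, 3].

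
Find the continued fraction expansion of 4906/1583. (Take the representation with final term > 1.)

4906 = 3*1583 + 157
1583 = 10*157 + 13
157 = 12*13 + 1
13 = 13*1 + 0  (stop)
So 4906/1583 = [3; 10, 12, 13].

[3; 10, 12, 13]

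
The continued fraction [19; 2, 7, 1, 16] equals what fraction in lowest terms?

Fold from the inside: start with 16/1.
  1 + 1/16 = 17/16
  7 + 16/17 = 135/17
  2 + 17/135 = 287/135
  19 + 135/287 = 5588/287

5588/287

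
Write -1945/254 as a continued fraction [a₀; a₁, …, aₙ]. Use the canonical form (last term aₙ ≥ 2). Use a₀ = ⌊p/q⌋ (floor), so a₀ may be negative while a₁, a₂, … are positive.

[-8; 2, 1, 11, 2, 3]

-1945 = -8·254 + 87
254 = 2·87 + 80
87 = 1·80 + 7
80 = 11·7 + 3
7 = 2·3 + 1
3 = 3·1 + 0  (stop)
So -1945/254 = [-8; 2, 1, 11, 2, 3].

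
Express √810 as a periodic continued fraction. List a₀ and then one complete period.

a₀ = ⌊√810⌋ = 28.
With m₀=0, d₀=1 and mₖ₊₁ = dₖaₖ − mₖ, dₖ₊₁ = (n − mₖ₊₁²)/dₖ, aₖ₊₁ = ⌊(a₀+mₖ₊₁)/dₖ₊₁⌋:
  k=1: m=28, d=26, a=2
  k=2: m=24, d=9, a=5
  k=3: m=21, d=41, a=1
  k=4: m=20, d=10, a=4
  k=5: m=20, d=41, a=1
  k=6: m=21, d=9, a=5
  k=7: m=24, d=26, a=2
  k=8: m=28, d=1, a=56
d=1 and a=2a₀=56 at k=8, so the next step gives (m, d) = (28, 26) again — its k=1 value — and the period has length 8.

[28; 2, 5, 1, 4, 1, 5, 2, 56]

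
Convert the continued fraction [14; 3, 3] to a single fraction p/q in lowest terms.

143/10

Using pₖ = aₖpₖ₋₁ + pₖ₋₂ and qₖ = aₖqₖ₋₁ + qₖ₋₂:
  k=0: a=14, p=14, q=1
  k=1: a=3, p=43, q=3
  k=2: a=3, p=143, q=10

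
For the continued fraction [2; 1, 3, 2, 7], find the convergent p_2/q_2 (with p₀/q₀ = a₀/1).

Using pₖ = aₖpₖ₋₁ + pₖ₋₂, qₖ = aₖqₖ₋₁ + qₖ₋₂ (with p₋₁=1, p₋₂=0, q₋₁=0, q₋₂=1):
  k=0: a=2, p=2, q=1
  k=1: a=1, p=3, q=1
  k=2: a=3, p=11, q=4

11/4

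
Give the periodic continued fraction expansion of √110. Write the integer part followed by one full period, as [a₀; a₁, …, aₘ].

a₀ = ⌊√110⌋ = 10.
With m₀=0, d₀=1 and mₖ₊₁ = dₖaₖ − mₖ, dₖ₊₁ = (n − mₖ₊₁²)/dₖ, aₖ₊₁ = ⌊(a₀+mₖ₊₁)/dₖ₊₁⌋:
  k=1: m=10, d=10, a=2
  k=2: m=10, d=1, a=20
d=1 and a=2a₀=20 at k=2, so the next step gives (m, d) = (10, 10) again — its k=1 value — and the period has length 2.

[10; 2, 20]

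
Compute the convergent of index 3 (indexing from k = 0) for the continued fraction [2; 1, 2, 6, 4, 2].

Using pₖ = aₖpₖ₋₁ + pₖ₋₂, qₖ = aₖqₖ₋₁ + qₖ₋₂ (with p₋₁=1, p₋₂=0, q₋₁=0, q₋₂=1):
  k=0: a=2, p=2, q=1
  k=1: a=1, p=3, q=1
  k=2: a=2, p=8, q=3
  k=3: a=6, p=51, q=19

51/19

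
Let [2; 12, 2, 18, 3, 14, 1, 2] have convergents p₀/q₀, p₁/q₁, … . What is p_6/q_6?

Using pₖ = aₖpₖ₋₁ + pₖ₋₂, qₖ = aₖqₖ₋₁ + qₖ₋₂ (with p₋₁=1, p₋₂=0, q₋₁=0, q₋₂=1):
  k=0: a=2, p=2, q=1
  k=1: a=12, p=25, q=12
  k=2: a=2, p=52, q=25
  k=3: a=18, p=961, q=462
  k=4: a=3, p=2935, q=1411
  k=5: a=14, p=42051, q=20216
  k=6: a=1, p=44986, q=21627

44986/21627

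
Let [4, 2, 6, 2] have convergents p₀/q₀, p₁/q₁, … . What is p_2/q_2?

58/13

Using pₖ = aₖpₖ₋₁ + pₖ₋₂, qₖ = aₖqₖ₋₁ + qₖ₋₂ (with p₋₁=1, p₋₂=0, q₋₁=0, q₋₂=1):
  k=0: a=4, p=4, q=1
  k=1: a=2, p=9, q=2
  k=2: a=6, p=58, q=13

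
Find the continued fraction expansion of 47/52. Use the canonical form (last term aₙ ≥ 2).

47 = 0×52 + 47
52 = 1×47 + 5
47 = 9×5 + 2
5 = 2×2 + 1
2 = 2×1 + 0  (stop)
So 47/52 = [0; 1, 9, 2, 2].

[0; 1, 9, 2, 2]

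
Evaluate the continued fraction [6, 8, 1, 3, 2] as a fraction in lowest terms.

Fold from the inside: start with 2/1.
  3 + 1/2 = 7/2
  1 + 2/7 = 9/7
  8 + 7/9 = 79/9
  6 + 9/79 = 483/79

483/79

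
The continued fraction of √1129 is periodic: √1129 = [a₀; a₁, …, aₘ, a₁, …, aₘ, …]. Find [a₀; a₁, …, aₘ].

a₀ = ⌊√1129⌋ = 33.

[33; 1, 1, 1, 1, 66]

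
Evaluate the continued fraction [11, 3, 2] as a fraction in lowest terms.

79/7

Using pₖ = aₖpₖ₋₁ + pₖ₋₂ and qₖ = aₖqₖ₋₁ + qₖ₋₂:
  k=0: a=11, p=11, q=1
  k=1: a=3, p=34, q=3
  k=2: a=2, p=79, q=7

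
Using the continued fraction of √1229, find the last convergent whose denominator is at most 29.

√1229 = [35; 17, 1, 1, 17, 70, …] (period length 5).
Convergents:
  p_0/q_0 = 35/1
  p_1/q_1 = 596/17
  p_2/q_2 = 631/18
  p_3/q_3 = 1227/35
q_2 = 18 ≤ 29 < 35 = q_3, so the answer is 631/18.

631/18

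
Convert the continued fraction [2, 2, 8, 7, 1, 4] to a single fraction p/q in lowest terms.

Fold from the inside: start with 4/1.
  1 + 1/4 = 5/4
  7 + 4/5 = 39/5
  8 + 5/39 = 317/39
  2 + 39/317 = 673/317
  2 + 317/673 = 1663/673

1663/673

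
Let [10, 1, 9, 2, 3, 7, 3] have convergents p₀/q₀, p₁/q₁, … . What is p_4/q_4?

796/73

Using pₖ = aₖpₖ₋₁ + pₖ₋₂, qₖ = aₖqₖ₋₁ + qₖ₋₂ (with p₋₁=1, p₋₂=0, q₋₁=0, q₋₂=1):
  k=0: a=10, p=10, q=1
  k=1: a=1, p=11, q=1
  k=2: a=9, p=109, q=10
  k=3: a=2, p=229, q=21
  k=4: a=3, p=796, q=73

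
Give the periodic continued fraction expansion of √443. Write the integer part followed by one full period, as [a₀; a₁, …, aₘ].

[21; 21, 42]

a₀ = ⌊√443⌋ = 21.
With m₀=0, d₀=1 and mₖ₊₁ = dₖaₖ − mₖ, dₖ₊₁ = (n − mₖ₊₁²)/dₖ, aₖ₊₁ = ⌊(a₀+mₖ₊₁)/dₖ₊₁⌋:
  k=1: m=21, d=2, a=21
  k=2: m=21, d=1, a=42
d=1 and a=2a₀=42 at k=2, so the next step gives (m, d) = (21, 2) again — its k=1 value — and the period has length 2.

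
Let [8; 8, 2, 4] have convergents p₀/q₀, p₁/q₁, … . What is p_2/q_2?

138/17

Using pₖ = aₖpₖ₋₁ + pₖ₋₂, qₖ = aₖqₖ₋₁ + qₖ₋₂ (with p₋₁=1, p₋₂=0, q₋₁=0, q₋₂=1):
  k=0: a=8, p=8, q=1
  k=1: a=8, p=65, q=8
  k=2: a=2, p=138, q=17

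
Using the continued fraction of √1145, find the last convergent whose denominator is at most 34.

√1145 = [33; 1, 5, 5, 1, 66, …] (period length 5).
Convergents:
  p_0/q_0 = 33/1
  p_1/q_1 = 34/1
  p_2/q_2 = 203/6
  p_3/q_3 = 1049/31
  p_4/q_4 = 1252/37
q_3 = 31 ≤ 34 < 37 = q_4, so the answer is 1049/31.

1049/31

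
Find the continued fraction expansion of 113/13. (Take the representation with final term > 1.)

113 = 8×13 + 9
13 = 1×9 + 4
9 = 2×4 + 1
4 = 4×1 + 0  (stop)
So 113/13 = [8; 1, 2, 4].

[8; 1, 2, 4]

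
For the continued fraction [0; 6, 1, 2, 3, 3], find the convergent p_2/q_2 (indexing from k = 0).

1/7

Using pₖ = aₖpₖ₋₁ + pₖ₋₂, qₖ = aₖqₖ₋₁ + qₖ₋₂ (with p₋₁=1, p₋₂=0, q₋₁=0, q₋₂=1):
  k=0: a=0, p=0, q=1
  k=1: a=6, p=1, q=6
  k=2: a=1, p=1, q=7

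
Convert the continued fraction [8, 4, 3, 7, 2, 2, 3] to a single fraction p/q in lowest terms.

14043/1706

Fold from the inside: start with 3/1.
  2 + 1/3 = 7/3
  2 + 3/7 = 17/7
  7 + 7/17 = 126/17
  3 + 17/126 = 395/126
  4 + 126/395 = 1706/395
  8 + 395/1706 = 14043/1706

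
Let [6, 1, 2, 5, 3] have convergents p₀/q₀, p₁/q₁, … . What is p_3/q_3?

107/16

Using pₖ = aₖpₖ₋₁ + pₖ₋₂, qₖ = aₖqₖ₋₁ + qₖ₋₂ (with p₋₁=1, p₋₂=0, q₋₁=0, q₋₂=1):
  k=0: a=6, p=6, q=1
  k=1: a=1, p=7, q=1
  k=2: a=2, p=20, q=3
  k=3: a=5, p=107, q=16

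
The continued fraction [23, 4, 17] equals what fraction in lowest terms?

Fold from the inside: start with 17/1.
  4 + 1/17 = 69/17
  23 + 17/69 = 1604/69

1604/69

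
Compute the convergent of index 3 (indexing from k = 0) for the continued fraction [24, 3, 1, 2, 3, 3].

267/11

Using pₖ = aₖpₖ₋₁ + pₖ₋₂, qₖ = aₖqₖ₋₁ + qₖ₋₂ (with p₋₁=1, p₋₂=0, q₋₁=0, q₋₂=1):
  k=0: a=24, p=24, q=1
  k=1: a=3, p=73, q=3
  k=2: a=1, p=97, q=4
  k=3: a=2, p=267, q=11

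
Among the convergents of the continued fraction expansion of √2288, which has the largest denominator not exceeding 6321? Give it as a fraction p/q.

√2288 = [47; 1, 4, 1, 94, …] (period length 4).
Convergents:
  p_0/q_0 = 47/1
  p_1/q_1 = 48/1
  p_2/q_2 = 239/5
  p_3/q_3 = 287/6
  p_4/q_4 = 27217/569
  p_5/q_5 = 27504/575
  p_6/q_6 = 137233/2869
  p_7/q_7 = 164737/3444
  p_8/q_8 = 15622511/326605
q_7 = 3444 ≤ 6321 < 326605 = q_8, so the answer is 164737/3444.

164737/3444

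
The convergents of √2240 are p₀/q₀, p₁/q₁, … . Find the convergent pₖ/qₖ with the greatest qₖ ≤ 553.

√2240 = [47; 3, 23, 3, 94, …] (period length 4).
Convergents:
  p_0/q_0 = 47/1
  p_1/q_1 = 142/3
  p_2/q_2 = 3313/70
  p_3/q_3 = 10081/213
  p_4/q_4 = 950927/20092
q_3 = 213 ≤ 553 < 20092 = q_4, so the answer is 10081/213.

10081/213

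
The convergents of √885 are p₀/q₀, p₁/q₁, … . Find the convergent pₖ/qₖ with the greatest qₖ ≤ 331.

7110/239

√885 = [29; 1, 2, 1, 58, …] (period length 4).
Convergents:
  p_0/q_0 = 29/1
  p_1/q_1 = 30/1
  p_2/q_2 = 89/3
  p_3/q_3 = 119/4
  p_4/q_4 = 6991/235
  p_5/q_5 = 7110/239
  p_6/q_6 = 21211/713
q_5 = 239 ≤ 331 < 713 = q_6, so the answer is 7110/239.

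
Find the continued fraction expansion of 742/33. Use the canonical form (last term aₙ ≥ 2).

[22; 2, 16]

742 = 22×33 + 16
33 = 2×16 + 1
16 = 16×1 + 0  (stop)
So 742/33 = [22; 2, 16].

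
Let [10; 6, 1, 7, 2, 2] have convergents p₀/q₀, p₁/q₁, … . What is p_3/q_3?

558/55

Using pₖ = aₖpₖ₋₁ + pₖ₋₂, qₖ = aₖqₖ₋₁ + qₖ₋₂ (with p₋₁=1, p₋₂=0, q₋₁=0, q₋₂=1):
  k=0: a=10, p=10, q=1
  k=1: a=6, p=61, q=6
  k=2: a=1, p=71, q=7
  k=3: a=7, p=558, q=55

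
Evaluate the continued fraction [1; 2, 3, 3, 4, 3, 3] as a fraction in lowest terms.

Using pₖ = aₖpₖ₋₁ + pₖ₋₂ and qₖ = aₖqₖ₋₁ + qₖ₋₂:
  k=0: a=1, p=1, q=1
  k=1: a=2, p=3, q=2
  k=2: a=3, p=10, q=7
  k=3: a=3, p=33, q=23
  k=4: a=4, p=142, q=99
  k=5: a=3, p=459, q=320
  k=6: a=3, p=1519, q=1059

1519/1059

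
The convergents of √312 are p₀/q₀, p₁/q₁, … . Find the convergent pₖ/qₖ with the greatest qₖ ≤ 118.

√312 = [17; 1, 1, 1, 34, …] (period length 4).
Convergents:
  p_0/q_0 = 17/1
  p_1/q_1 = 18/1
  p_2/q_2 = 35/2
  p_3/q_3 = 53/3
  p_4/q_4 = 1837/104
  p_5/q_5 = 1890/107
  p_6/q_6 = 3727/211
q_5 = 107 ≤ 118 < 211 = q_6, so the answer is 1890/107.

1890/107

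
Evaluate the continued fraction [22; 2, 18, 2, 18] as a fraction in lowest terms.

31594/1405

Fold from the inside: start with 18/1.
  2 + 1/18 = 37/18
  18 + 18/37 = 684/37
  2 + 37/684 = 1405/684
  22 + 684/1405 = 31594/1405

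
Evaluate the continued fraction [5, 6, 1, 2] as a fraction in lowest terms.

Fold from the inside: start with 2/1.
  1 + 1/2 = 3/2
  6 + 2/3 = 20/3
  5 + 3/20 = 103/20

103/20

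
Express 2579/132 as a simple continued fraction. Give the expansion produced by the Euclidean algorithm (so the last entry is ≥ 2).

[19; 1, 1, 6, 10]

2579 = 19·132 + 71
132 = 1·71 + 61
71 = 1·61 + 10
61 = 6·10 + 1
10 = 10·1 + 0  (stop)
So 2579/132 = [19; 1, 1, 6, 10].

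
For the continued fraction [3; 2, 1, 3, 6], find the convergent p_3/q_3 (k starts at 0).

37/11

Using pₖ = aₖpₖ₋₁ + pₖ₋₂, qₖ = aₖqₖ₋₁ + qₖ₋₂ (with p₋₁=1, p₋₂=0, q₋₁=0, q₋₂=1):
  k=0: a=3, p=3, q=1
  k=1: a=2, p=7, q=2
  k=2: a=1, p=10, q=3
  k=3: a=3, p=37, q=11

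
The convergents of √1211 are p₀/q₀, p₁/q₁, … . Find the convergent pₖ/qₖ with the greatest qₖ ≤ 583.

12145/349

√1211 = [34; 1, 3, 1, 68, …] (period length 4).
Convergents:
  p_0/q_0 = 34/1
  p_1/q_1 = 35/1
  p_2/q_2 = 139/4
  p_3/q_3 = 174/5
  p_4/q_4 = 11971/344
  p_5/q_5 = 12145/349
  p_6/q_6 = 48406/1391
q_5 = 349 ≤ 583 < 1391 = q_6, so the answer is 12145/349.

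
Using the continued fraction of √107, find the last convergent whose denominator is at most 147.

√107 = [10; 2, 1, 9, 1, 2, 20, …] (period length 6).
Convergents:
  p_0/q_0 = 10/1
  p_1/q_1 = 21/2
  p_2/q_2 = 31/3
  p_3/q_3 = 300/29
  p_4/q_4 = 331/32
  p_5/q_5 = 962/93
  p_6/q_6 = 19571/1892
q_5 = 93 ≤ 147 < 1892 = q_6, so the answer is 962/93.

962/93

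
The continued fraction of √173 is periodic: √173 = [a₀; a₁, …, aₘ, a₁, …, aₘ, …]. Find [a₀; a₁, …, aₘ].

[13; 6, 1, 1, 6, 26]

a₀ = ⌊√173⌋ = 13.
With m₀=0, d₀=1 and mₖ₊₁ = dₖaₖ − mₖ, dₖ₊₁ = (n − mₖ₊₁²)/dₖ, aₖ₊₁ = ⌊(a₀+mₖ₊₁)/dₖ₊₁⌋:
  k=1: m=13, d=4, a=6
  k=2: m=11, d=13, a=1
  k=3: m=2, d=13, a=1
  k=4: m=11, d=4, a=6
  k=5: m=13, d=1, a=26
d=1 and a=2a₀=26 at k=5, so the next step gives (m, d) = (13, 4) again — its k=1 value — and the period has length 5.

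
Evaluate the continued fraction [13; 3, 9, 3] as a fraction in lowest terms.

Using pₖ = aₖpₖ₋₁ + pₖ₋₂ and qₖ = aₖqₖ₋₁ + qₖ₋₂:
  k=0: a=13, p=13, q=1
  k=1: a=3, p=40, q=3
  k=2: a=9, p=373, q=28
  k=3: a=3, p=1159, q=87

1159/87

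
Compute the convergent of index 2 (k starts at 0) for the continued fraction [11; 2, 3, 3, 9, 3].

Using pₖ = aₖpₖ₋₁ + pₖ₋₂, qₖ = aₖqₖ₋₁ + qₖ₋₂ (with p₋₁=1, p₋₂=0, q₋₁=0, q₋₂=1):
  k=0: a=11, p=11, q=1
  k=1: a=2, p=23, q=2
  k=2: a=3, p=80, q=7

80/7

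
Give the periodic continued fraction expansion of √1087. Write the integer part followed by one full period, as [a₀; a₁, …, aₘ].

a₀ = ⌊√1087⌋ = 32.
With m₀=0, d₀=1 and mₖ₊₁ = dₖaₖ − mₖ, dₖ₊₁ = (n − mₖ₊₁²)/dₖ, aₖ₊₁ = ⌊(a₀+mₖ₊₁)/dₖ₊₁⌋:
  k=1: m=32, d=63, a=1
  k=2: m=31, d=2, a=31
  k=3: m=31, d=63, a=1
  k=4: m=32, d=1, a=64
d=1 and a=2a₀=64 at k=4, so the next step gives (m, d) = (32, 63) again — its k=1 value — and the period has length 4.

[32; 1, 31, 1, 64]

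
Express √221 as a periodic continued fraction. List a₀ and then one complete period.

[14; 1, 6, 2, 6, 1, 28]

a₀ = ⌊√221⌋ = 14.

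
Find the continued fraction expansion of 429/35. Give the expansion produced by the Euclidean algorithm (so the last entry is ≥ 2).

[12; 3, 1, 8]

429 = 12·35 + 9
35 = 3·9 + 8
9 = 1·8 + 1
8 = 8·1 + 0  (stop)
So 429/35 = [12; 3, 1, 8].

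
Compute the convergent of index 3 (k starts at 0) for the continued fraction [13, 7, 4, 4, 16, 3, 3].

Using pₖ = aₖpₖ₋₁ + pₖ₋₂, qₖ = aₖqₖ₋₁ + qₖ₋₂ (with p₋₁=1, p₋₂=0, q₋₁=0, q₋₂=1):
  k=0: a=13, p=13, q=1
  k=1: a=7, p=92, q=7
  k=2: a=4, p=381, q=29
  k=3: a=4, p=1616, q=123

1616/123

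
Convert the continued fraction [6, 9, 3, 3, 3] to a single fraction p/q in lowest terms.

1875/307

Fold from the inside: start with 3/1.
  3 + 1/3 = 10/3
  3 + 3/10 = 33/10
  9 + 10/33 = 307/33
  6 + 33/307 = 1875/307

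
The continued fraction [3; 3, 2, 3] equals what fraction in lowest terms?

Fold from the inside: start with 3/1.
  2 + 1/3 = 7/3
  3 + 3/7 = 24/7
  3 + 7/24 = 79/24

79/24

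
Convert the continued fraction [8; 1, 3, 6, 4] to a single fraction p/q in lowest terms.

911/104

Using pₖ = aₖpₖ₋₁ + pₖ₋₂ and qₖ = aₖqₖ₋₁ + qₖ₋₂:
  k=0: a=8, p=8, q=1
  k=1: a=1, p=9, q=1
  k=2: a=3, p=35, q=4
  k=3: a=6, p=219, q=25
  k=4: a=4, p=911, q=104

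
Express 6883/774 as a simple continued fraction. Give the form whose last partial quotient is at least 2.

[8; 1, 8, 3, 13, 2]

6883 = 8×774 + 691
774 = 1×691 + 83
691 = 8×83 + 27
83 = 3×27 + 2
27 = 13×2 + 1
2 = 2×1 + 0  (stop)
So 6883/774 = [8; 1, 8, 3, 13, 2].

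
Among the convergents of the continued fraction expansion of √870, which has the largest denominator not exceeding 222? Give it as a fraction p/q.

3451/117

√870 = [29; 2, 58, …] (period length 2).
Convergents:
  p_0/q_0 = 29/1
  p_1/q_1 = 59/2
  p_2/q_2 = 3451/117
  p_3/q_3 = 6961/236
q_2 = 117 ≤ 222 < 236 = q_3, so the answer is 3451/117.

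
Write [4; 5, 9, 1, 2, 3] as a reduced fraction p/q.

2077/495

Using pₖ = aₖpₖ₋₁ + pₖ₋₂ and qₖ = aₖqₖ₋₁ + qₖ₋₂:
  k=0: a=4, p=4, q=1
  k=1: a=5, p=21, q=5
  k=2: a=9, p=193, q=46
  k=3: a=1, p=214, q=51
  k=4: a=2, p=621, q=148
  k=5: a=3, p=2077, q=495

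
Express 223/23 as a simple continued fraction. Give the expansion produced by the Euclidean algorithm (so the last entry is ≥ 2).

[9; 1, 2, 3, 2]

223 = 9*23 + 16
23 = 1*16 + 7
16 = 2*7 + 2
7 = 3*2 + 1
2 = 2*1 + 0  (stop)
So 223/23 = [9; 1, 2, 3, 2].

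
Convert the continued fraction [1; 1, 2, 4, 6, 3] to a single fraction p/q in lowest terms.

433/256

Fold from the inside: start with 3/1.
  6 + 1/3 = 19/3
  4 + 3/19 = 79/19
  2 + 19/79 = 177/79
  1 + 79/177 = 256/177
  1 + 177/256 = 433/256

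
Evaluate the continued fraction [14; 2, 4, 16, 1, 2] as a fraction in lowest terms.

6587/456

Fold from the inside: start with 2/1.
  1 + 1/2 = 3/2
  16 + 2/3 = 50/3
  4 + 3/50 = 203/50
  2 + 50/203 = 456/203
  14 + 203/456 = 6587/456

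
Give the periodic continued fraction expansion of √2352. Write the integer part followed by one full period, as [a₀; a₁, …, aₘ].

[48; 2, 96]

a₀ = ⌊√2352⌋ = 48.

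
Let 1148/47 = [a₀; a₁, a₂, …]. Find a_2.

2

1148 = 24·47 + 20   →  a_0 = 24
47 = 2·20 + 7   →  a_1 = 2
20 = 2·7 + 6   →  a_2 = 2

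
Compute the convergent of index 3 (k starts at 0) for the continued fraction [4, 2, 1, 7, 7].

Using pₖ = aₖpₖ₋₁ + pₖ₋₂, qₖ = aₖqₖ₋₁ + qₖ₋₂ (with p₋₁=1, p₋₂=0, q₋₁=0, q₋₂=1):
  k=0: a=4, p=4, q=1
  k=1: a=2, p=9, q=2
  k=2: a=1, p=13, q=3
  k=3: a=7, p=100, q=23

100/23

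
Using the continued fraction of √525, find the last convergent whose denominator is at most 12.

√525 = [22; 1, 10, 2, 10, 1, 44, …] (period length 6).
Convergents:
  p_0/q_0 = 22/1
  p_1/q_1 = 23/1
  p_2/q_2 = 252/11
  p_3/q_3 = 527/23
q_2 = 11 ≤ 12 < 23 = q_3, so the answer is 252/11.

252/11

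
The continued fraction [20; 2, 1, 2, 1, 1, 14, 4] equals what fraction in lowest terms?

Fold from the inside: start with 4/1.
  14 + 1/4 = 57/4
  1 + 4/57 = 61/57
  1 + 57/61 = 118/61
  2 + 61/118 = 297/118
  1 + 118/297 = 415/297
  2 + 297/415 = 1127/415
  20 + 415/1127 = 22955/1127

22955/1127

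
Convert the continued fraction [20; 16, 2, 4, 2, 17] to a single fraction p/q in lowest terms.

Using pₖ = aₖpₖ₋₁ + pₖ₋₂ and qₖ = aₖqₖ₋₁ + qₖ₋₂:
  k=0: a=20, p=20, q=1
  k=1: a=16, p=321, q=16
  k=2: a=2, p=662, q=33
  k=3: a=4, p=2969, q=148
  k=4: a=2, p=6600, q=329
  k=5: a=17, p=115169, q=5741

115169/5741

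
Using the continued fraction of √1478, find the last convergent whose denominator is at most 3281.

119717/3114

√1478 = [38; 2, 4, 38, 4, 2, 76, …] (period length 6).
Convergents:
  p_0/q_0 = 38/1
  p_1/q_1 = 77/2
  p_2/q_2 = 346/9
  p_3/q_3 = 13225/344
  p_4/q_4 = 53246/1385
  p_5/q_5 = 119717/3114
  p_6/q_6 = 9151738/238049
q_5 = 3114 ≤ 3281 < 238049 = q_6, so the answer is 119717/3114.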